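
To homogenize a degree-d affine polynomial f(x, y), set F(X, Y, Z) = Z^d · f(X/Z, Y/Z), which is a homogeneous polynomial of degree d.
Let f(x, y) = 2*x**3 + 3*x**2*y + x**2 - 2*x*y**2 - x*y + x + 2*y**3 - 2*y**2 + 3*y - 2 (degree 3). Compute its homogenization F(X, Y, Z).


F(X, Y, Z) = 2*X**3 + 3*X**2*Y + X**2*Z - 2*X*Y**2 - X*Y*Z + X*Z**2 + 2*Y**3 - 2*Y**2*Z + 3*Y*Z**2 - 2*Z**3

deg(f) = 3.
Substitute x = X/Z, y = Y/Z into f, then multiply by Z^3.
  monomial 2·x^3·y^0 ↦ 2·X^3·Y^0·Z^0.
  monomial 3·x^2·y^1 ↦ 3·X^2·Y^1·Z^0.
  monomial 1·x^2·y^0 ↦ 1·X^2·Y^0·Z^1.
  monomial -2·x^1·y^2 ↦ -2·X^1·Y^2·Z^0.
  monomial -1·x^1·y^1 ↦ -1·X^1·Y^1·Z^1.
  monomial 1·x^1·y^0 ↦ 1·X^1·Y^0·Z^2.
  monomial 2·x^0·y^3 ↦ 2·X^0·Y^3·Z^0.
  monomial -2·x^0·y^2 ↦ -2·X^0·Y^2·Z^1.
  monomial 3·x^0·y^1 ↦ 3·X^0·Y^1·Z^2.
  monomial -2·x^0·y^0 ↦ -2·X^0·Y^0·Z^3.
Collecting: F(X, Y, Z) = 2*X**3 + 3*X**2*Y + X**2*Z - 2*X*Y**2 - X*Y*Z + X*Z**2 + 2*Y**3 - 2*Y**2*Z + 3*Y*Z**2 - 2*Z**3.


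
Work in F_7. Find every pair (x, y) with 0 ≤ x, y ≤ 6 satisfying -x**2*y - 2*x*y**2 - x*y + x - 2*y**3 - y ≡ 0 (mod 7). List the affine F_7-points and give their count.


Affine F_7-points: {(0, 0), (2, 6), (3, 2), (3, 4), (3, 5), (4, 4), (5, 6)}; count = 7.

For each of the 49 pairs (x, y) ∈ F_7², evaluate f(x, y) mod 7. Record the zeros.
  x = 0: [0↦0, 1↦4, 2↦3, 3↦6, 4↦1, 5↦4, 6↦3]  zeros at y ∈ {0}
  x = 1: [0↦1, 1↦1, 2↦6, 3↦4, 4↦4, 5↦1, 6↦4]  zeros at y ∈ ∅
  x = 2: [0↦2, 1↦3, 2↦5, 3↦3, 4↦6, 5↦2, 6↦0]  zeros at y ∈ {6}
  x = 3: [0↦3, 1↦3, 2↦0, 3↦3, 4↦0, 5↦0, 6↦5]  zeros at y ∈ {2, 4, 5}
  x = 4: [0↦4, 1↦1, 2↦5, 3↦4, 4↦0, 5↦2, 6↦5]  zeros at y ∈ {4}
  x = 5: [0↦5, 1↦4, 2↦6, 3↦6, 4↦6, 5↦1, 6↦0]  zeros at y ∈ {6}
  x = 6: [0↦6, 1↦5, 2↦3, 3↦2, 4↦4, 5↦4, 6↦4]  zeros at y ∈ ∅
Collecting zeros: affine points = {(0, 0), (2, 6), (3, 2), (3, 4), (3, 5), (4, 4), (5, 6)}.
Total count |C(F_7)_aff| = 7.


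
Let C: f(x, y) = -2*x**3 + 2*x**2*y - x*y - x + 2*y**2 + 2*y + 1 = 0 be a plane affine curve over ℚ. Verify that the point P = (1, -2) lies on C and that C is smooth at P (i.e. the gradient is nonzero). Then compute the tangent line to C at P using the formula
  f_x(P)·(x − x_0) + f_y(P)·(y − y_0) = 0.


Tangent line at P: -13*x - 5*y + 3 = 0.

Step 1: f(1, -2) = 0, so P lies on C.
Step 2: partial derivatives
  f_x(x, y) = -6*x**2 + 4*x*y - y - 1, f_y(x, y) = 2*x**2 - x + 4*y + 2.
  f_x(P) = -13, f_y(P) = -5 (gradient nonzero, so P is smooth).
Step 3: tangent line at P: -13·(x − 1) + -5·(y − -2) = 0.
Expanding: -13*x - 5*y + 3 = 0.


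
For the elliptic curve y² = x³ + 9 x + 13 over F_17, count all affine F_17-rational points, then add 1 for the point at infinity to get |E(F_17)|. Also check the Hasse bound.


Affine points = {(0, 8), (0, 9), (3, 4), (3, 13), (5, 8), (5, 9), (8, 6), (8, 11), (10, 7), (10, 10), (11, 7), (11, 10), (12, 8), (12, 9), (13, 7), (13, 10), (15, 2), (15, 15)}; affine count = 18; |E(F_17)| = 19.

Discriminant check: Δ ∝ 4a³ + 27b² = 4·9³ + 27·13² = 4·729 + 27·169 ≡ 16 (mod 17). Nonzero ⇒ E is nonsingular.
For each x ∈ F_17, compute rhs = x³ + 9·x + 13 mod 17, then count y ∈ F_17 with y² ≡ rhs.
  x = 0: rhs = 13, matching y values: 8, 9 (2 points).
  x = 1: rhs = 6, matching y values: none (0 points).
  x = 2: rhs = 5, matching y values: none (0 points).
  x = 3: rhs = 16, matching y values: 4, 13 (2 points).
  x = 4: rhs = 11, matching y values: none (0 points).
  x = 5: rhs = 13, matching y values: 8, 9 (2 points).
  x = 6: rhs = 11, matching y values: none (0 points).
  x = 7: rhs = 11, matching y values: none (0 points).
  x = 8: rhs = 2, matching y values: 6, 11 (2 points).
  x = 9: rhs = 7, matching y values: none (0 points).
  x = 10: rhs = 15, matching y values: 7, 10 (2 points).
  x = 11: rhs = 15, matching y values: 7, 10 (2 points).
  x = 12: rhs = 13, matching y values: 8, 9 (2 points).
  x = 13: rhs = 15, matching y values: 7, 10 (2 points).
  x = 14: rhs = 10, matching y values: none (0 points).
  x = 15: rhs = 4, matching y values: 2, 15 (2 points).
  x = 16: rhs = 3, matching y values: none (0 points).
Total affine count: 18.
Full point count |E(F_17)| = 18 + 1 = 19.
Hasse bound: |19 − (17+1)| = |1| = 1 ≤ 2√17 ≈ 8.2462 ✓.


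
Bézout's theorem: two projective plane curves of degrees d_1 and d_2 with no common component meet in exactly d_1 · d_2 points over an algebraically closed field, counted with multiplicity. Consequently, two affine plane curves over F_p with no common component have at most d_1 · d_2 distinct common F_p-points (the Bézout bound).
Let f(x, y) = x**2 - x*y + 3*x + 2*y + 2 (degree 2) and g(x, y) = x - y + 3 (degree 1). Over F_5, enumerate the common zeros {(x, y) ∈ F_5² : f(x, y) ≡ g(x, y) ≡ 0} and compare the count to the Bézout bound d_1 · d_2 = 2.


Common zeros: {(1, 4)}; count = 1; Bézout bound = 2.

deg(f) = 2, deg(g) = 1, so Bézout bound = 2.
Scan x ∈ F_5. For each x, list the y ∈ F_5 with f(x, y) ≡ 0 and those with g(x, y) ≡ 0 (mod 5); the common zeros in that column are the intersection.
  x = 0: f ≡ 0 at y ∈ {4}; g ≡ 0 at y ∈ {3}; common: ∅.
  x = 1: f ≡ 0 at y ∈ {4}; g ≡ 0 at y ∈ {4}; common: {4}.
  x = 2: f ≡ 0 at y ∈ ∅; g ≡ 0 at y ∈ {0}; common: ∅.
  x = 3: f ≡ 0 at y ∈ {0}; g ≡ 0 at y ∈ {1}; common: ∅.
  x = 4: f ≡ 0 at y ∈ {0}; g ≡ 0 at y ∈ {2}; common: ∅.
Collecting: common zeros = {(1, 4)}, so the count is 1.
Comparison with the Bézout bound: 1 ≤ 2 = deg(f)·deg(g), as expected for curves with no common component (the affine F_5-count falls short of the bound because intersections may lie at infinity, over extension fields, or carry multiplicity).


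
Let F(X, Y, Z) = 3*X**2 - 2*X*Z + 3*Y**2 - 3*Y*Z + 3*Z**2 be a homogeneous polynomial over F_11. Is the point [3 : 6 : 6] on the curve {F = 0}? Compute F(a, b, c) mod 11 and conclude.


F(3,6,6) ≡ 0 (mod 11); P is on the curve.

Evaluate F(3, 6, 6) term-by-term (mod 11).
  3*X**2 ↦ 3·9·1·1 = 27
  -2*X*Z ↦ -2·3·1·6 = -36
  3*Y**2 ↦ 3·1·36·1 = 108
  -3*Y*Z ↦ -3·1·6·6 = -108
  3*Z**2 ↦ 3·1·1·36 = 108
Sum: F(3, 6, 6) = (27) + (-36) + (108) + (-108) + (108) = 99.
Reducing mod 11: 99 ≡ 0 (mod 11).
Since F(a, b, c) ≡ 0 (mod 11), P lies on the curve.


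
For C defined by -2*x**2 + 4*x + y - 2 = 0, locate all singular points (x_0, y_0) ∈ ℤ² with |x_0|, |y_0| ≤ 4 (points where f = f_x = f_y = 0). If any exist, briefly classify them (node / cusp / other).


No singular points in the scanned grid; C is smooth there.

Compute partial derivatives:
  f_x = 4 - 4*x.
  f_y = 1.
f_y = 1 is a nonzero constant, so f_y never vanishes: no point (x, y) can satisfy f = f_x = f_y = 0. In particular no (x, y) ∈ {−4, ..., 4}² is singular; the curve is smooth.


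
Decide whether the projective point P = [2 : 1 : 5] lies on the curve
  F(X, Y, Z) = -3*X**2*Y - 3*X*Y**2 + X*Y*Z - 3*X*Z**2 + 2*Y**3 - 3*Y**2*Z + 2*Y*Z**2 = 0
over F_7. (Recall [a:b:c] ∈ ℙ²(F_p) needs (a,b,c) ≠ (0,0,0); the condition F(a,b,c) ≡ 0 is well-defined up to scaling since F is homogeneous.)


F(2,1,5) ≡ 5 (mod 7); P is NOT on the curve.

Evaluate F(2, 1, 5) term-by-term (mod 7).
  -3*X**2*Y ↦ -3·4·1·1 = -12
  -3*X*Y**2 ↦ -3·2·1·1 = -6
  X*Y*Z ↦ 1·2·1·5 = 10
  -3*X*Z**2 ↦ -3·2·1·25 = -150
  2*Y**3 ↦ 2·1·1·1 = 2
  -3*Y**2*Z ↦ -3·1·1·5 = -15
  2*Y*Z**2 ↦ 2·1·1·25 = 50
Sum: F(2, 1, 5) = (-12) + (-6) + (10) + (-150) + (2) + (-15) + (50) = -121.
Reducing mod 7: -121 ≡ 5 (mod 7).
Since F(a, b, c) ≡ 5 ≠ 0 (mod 7), P does NOT lie on the curve.


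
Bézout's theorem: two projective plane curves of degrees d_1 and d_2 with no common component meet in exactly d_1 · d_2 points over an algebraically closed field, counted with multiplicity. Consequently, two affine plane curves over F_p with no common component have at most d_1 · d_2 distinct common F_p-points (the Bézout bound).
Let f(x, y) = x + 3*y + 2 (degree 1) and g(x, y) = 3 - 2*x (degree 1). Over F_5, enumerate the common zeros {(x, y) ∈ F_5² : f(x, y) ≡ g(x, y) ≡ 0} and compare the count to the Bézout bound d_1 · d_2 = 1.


Common zeros: {(4, 3)}; count = 1; Bézout bound = 1.

deg(f) = 1, deg(g) = 1, so Bézout bound = 1.
Scan x ∈ F_5. For each x, list the y ∈ F_5 with f(x, y) ≡ 0 and those with g(x, y) ≡ 0 (mod 5); the common zeros in that column are the intersection.
  x = 0: f ≡ 0 at y ∈ {1}; g ≡ 0 at y ∈ ∅; common: ∅.
  x = 1: f ≡ 0 at y ∈ {4}; g ≡ 0 at y ∈ ∅; common: ∅.
  x = 2: f ≡ 0 at y ∈ {2}; g ≡ 0 at y ∈ ∅; common: ∅.
  x = 3: f ≡ 0 at y ∈ {0}; g ≡ 0 at y ∈ ∅; common: ∅.
  x = 4: f ≡ 0 at y ∈ {3}; g ≡ 0 at y ∈ {0, 1, 2, 3, 4}; common: {3}.
Collecting: common zeros = {(4, 3)}, so the count is 1.
Comparison with the Bézout bound: 1 ≤ 1 = deg(f)·deg(g), as expected for curves with no common component (the bound is attained).


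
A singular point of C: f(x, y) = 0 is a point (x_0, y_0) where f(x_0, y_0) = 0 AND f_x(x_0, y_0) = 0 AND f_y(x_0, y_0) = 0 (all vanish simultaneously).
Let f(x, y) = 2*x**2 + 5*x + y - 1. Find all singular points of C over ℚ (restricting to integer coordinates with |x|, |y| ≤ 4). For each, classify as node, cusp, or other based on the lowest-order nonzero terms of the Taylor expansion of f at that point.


No singular points in the scanned grid; C is smooth there.

Compute partial derivatives:
  f_x = 4*x + 5.
  f_y = 1.
f_y = 1 is a nonzero constant, so f_y never vanishes: no point (x, y) can satisfy f = f_x = f_y = 0. In particular no (x, y) ∈ {−4, ..., 4}² is singular; the curve is smooth.


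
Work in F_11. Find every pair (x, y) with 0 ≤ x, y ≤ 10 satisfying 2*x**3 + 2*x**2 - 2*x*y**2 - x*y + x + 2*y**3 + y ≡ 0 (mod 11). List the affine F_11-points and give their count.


Affine F_11-points: {(0, 0), (0, 4), (0, 7), (2, 6), (3, 4), (3, 5), (5, 7), (5, 10), (6, 1), (6, 8), (7, 4), (7, 10), (9, 10), (10, 3)}; count = 14.

For each of the 121 pairs (x, y) ∈ F_11², evaluate f(x, y) mod 11. Record the zeros.
  x = 0: [0↦0, 1↦3, 2↦7, 3↦2, 4↦0, 5↦2, 6↦9, 7↦0, 8↦9, 9↦4, 10↦8]  zeros at y ∈ {0, 4, 7}
  x = 1: [0↦5, 1↦5, 2↦2, 3↦8, 4↦2, 5↦7, 6↦2, 7↦10, 8↦10, 9↦3, 10↦1]  zeros at y ∈ ∅
  x = 2: [0↦4, 1↦1, 2↦2, 3↦8, 4↦9, 5↦6, 6↦0, 7↦3, 8↦5, 9↦7, 10↦10]  zeros at y ∈ {6}
  x = 3: [0↦9, 1↦3, 2↦8, 3↦3, 4↦0, 5↦0, 6↦4, 7↦2, 8↦6, 9↦6, 10↦3]  zeros at y ∈ {4, 5}
  x = 4: [0↦10, 1↦1, 2↦10, 3↦5, 4↦9, 5↦1, 6↦4, 7↦8, 8↦3, 9↦1, 10↦3]  zeros at y ∈ ∅
  x = 5: [0↦8, 1↦7, 2↦9, 3↦4, 4↦4, 5↦10, 6↦1, 7↦0, 8↦8, 9↦4, 10↦0]  zeros at y ∈ {7, 10}
  x = 6: [0↦4, 1↦0, 2↦6, 3↦1, 4↦8, 5↦6, 6↦7, 7↦1, 8↦0, 9↦5, 10↦6]  zeros at y ∈ {1, 8}
  x = 7: [0↦10, 1↦3, 2↦2, 3↦8, 4↦0, 5↦1, 6↦1, 7↦1, 8↦2, 9↦5, 10↦0]  zeros at y ∈ {4, 10}
  x = 8: [0↦5, 1↦6, 2↦9, 3↦4, 4↦3, 5↦7, 6↦6, 7↦1, 8↦4, 9↦5, 10↦5]  zeros at y ∈ ∅
  x = 9: [0↦1, 1↦10, 2↦6, 3↦1, 4↦7, 5↦3, 6↦1, 7↦2, 8↦7, 9↦6, 10↦0]  zeros at y ∈ {10}
  x = 10: [0↦10, 1↦5, 2↦5, 3↦0, 4↦2, 5↦1, 6↦9, 7↦5, 8↦1, 9↦9, 10↦8]  zeros at y ∈ {3}
Collecting zeros: affine points = {(0, 0), (0, 4), (0, 7), (2, 6), (3, 4), (3, 5), (5, 7), (5, 10), (6, 1), (6, 8), (7, 4), (7, 10), (9, 10), (10, 3)}.
Total count |C(F_11)_aff| = 14.


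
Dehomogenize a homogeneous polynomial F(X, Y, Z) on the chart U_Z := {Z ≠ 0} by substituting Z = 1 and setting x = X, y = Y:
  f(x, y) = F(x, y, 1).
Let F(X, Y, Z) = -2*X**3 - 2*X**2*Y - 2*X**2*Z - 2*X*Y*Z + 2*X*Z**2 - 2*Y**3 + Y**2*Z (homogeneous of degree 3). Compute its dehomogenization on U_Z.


f(x, y) = -2*x**3 - 2*x**2*y - 2*x**2 - 2*x*y + 2*x - 2*y**3 + y**2

On U_Z we set Z = 1. Each monomial c·X^i·Y^j·Z^k in F becomes c·x^i·y^j·1^k = c·x^i·y^j.
Substituting Z = 1: F(X, Y, 1) = -2*x**3 - 2*x**2*y - 2*x**2 - 2*x*y + 2*x - 2*y**3 + y**2.
Note: deg(f) ≤ deg(F) = 3; strict inequality happens when F is divisible by Z (lost terms).


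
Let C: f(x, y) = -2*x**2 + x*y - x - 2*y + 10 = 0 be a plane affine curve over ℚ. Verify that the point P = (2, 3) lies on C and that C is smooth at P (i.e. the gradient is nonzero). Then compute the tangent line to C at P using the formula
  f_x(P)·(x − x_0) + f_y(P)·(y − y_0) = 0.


Tangent line at P: 12 - 6*x = 0.

Step 1: f(2, 3) = 0, so P lies on C.
Step 2: partial derivatives
  f_x(x, y) = -4*x + y - 1, f_y(x, y) = x - 2.
  f_x(P) = -6, f_y(P) = 0 (gradient nonzero, so P is smooth).
Step 3: tangent line at P: -6·(x − 2) + 0·(y − 3) = 0.
Expanding: 12 - 6*x = 0.


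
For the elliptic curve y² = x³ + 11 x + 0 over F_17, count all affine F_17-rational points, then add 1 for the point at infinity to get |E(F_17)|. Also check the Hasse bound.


Affine points = {(0, 0), (2, 8), (2, 9), (3, 3), (3, 14), (14, 5), (14, 12), (15, 2), (15, 15)}; affine count = 9; |E(F_17)| = 10.

Discriminant check: Δ ∝ 4a³ + 27b² = 4·11³ + 27·0² = 4·1331 + 27·0 ≡ 3 (mod 17). Nonzero ⇒ E is nonsingular.
For each x ∈ F_17, compute rhs = x³ + 11·x + 0 mod 17, then count y ∈ F_17 with y² ≡ rhs.
  x = 0: rhs = 0, matching y values: 0 (1 points).
  x = 1: rhs = 12, matching y values: none (0 points).
  x = 2: rhs = 13, matching y values: 8, 9 (2 points).
  x = 3: rhs = 9, matching y values: 3, 14 (2 points).
  x = 4: rhs = 6, matching y values: none (0 points).
  x = 5: rhs = 10, matching y values: none (0 points).
  x = 6: rhs = 10, matching y values: none (0 points).
  x = 7: rhs = 12, matching y values: none (0 points).
  x = 8: rhs = 5, matching y values: none (0 points).
  x = 9: rhs = 12, matching y values: none (0 points).
  x = 10: rhs = 5, matching y values: none (0 points).
  x = 11: rhs = 7, matching y values: none (0 points).
  x = 12: rhs = 7, matching y values: none (0 points).
  x = 13: rhs = 11, matching y values: none (0 points).
  x = 14: rhs = 8, matching y values: 5, 12 (2 points).
  x = 15: rhs = 4, matching y values: 2, 15 (2 points).
  x = 16: rhs = 5, matching y values: none (0 points).
Total affine count: 9.
Full point count |E(F_17)| = 9 + 1 = 10.
Hasse bound: |10 − (17+1)| = |-8| = 8 ≤ 2√17 ≈ 8.2462 ✓.


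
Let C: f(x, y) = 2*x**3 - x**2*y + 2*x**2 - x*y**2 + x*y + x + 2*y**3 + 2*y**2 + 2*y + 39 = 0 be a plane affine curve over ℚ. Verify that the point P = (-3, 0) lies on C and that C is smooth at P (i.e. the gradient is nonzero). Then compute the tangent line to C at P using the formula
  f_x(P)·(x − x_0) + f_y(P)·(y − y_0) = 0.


Tangent line at P: 43*x - 10*y + 129 = 0.

Step 1: f(-3, 0) = 0, so P lies on C.
Step 2: partial derivatives
  f_x(x, y) = 6*x**2 - 2*x*y + 4*x - y**2 + y + 1, f_y(x, y) = -x**2 - 2*x*y + x + 6*y**2 + 4*y + 2.
  f_x(P) = 43, f_y(P) = -10 (gradient nonzero, so P is smooth).
Step 3: tangent line at P: 43·(x − -3) + -10·(y − 0) = 0.
Expanding: 43*x - 10*y + 129 = 0.


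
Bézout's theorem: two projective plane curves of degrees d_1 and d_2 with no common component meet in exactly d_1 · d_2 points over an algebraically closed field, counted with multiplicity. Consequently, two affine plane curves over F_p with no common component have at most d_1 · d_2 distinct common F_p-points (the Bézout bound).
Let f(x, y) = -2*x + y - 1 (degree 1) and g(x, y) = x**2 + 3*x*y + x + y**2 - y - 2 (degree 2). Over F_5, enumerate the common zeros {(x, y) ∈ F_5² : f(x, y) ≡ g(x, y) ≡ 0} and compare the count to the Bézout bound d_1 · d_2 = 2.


Common zeros: {(1, 3), (3, 2)}; count = 2; Bézout bound = 2.

deg(f) = 1, deg(g) = 2, so Bézout bound = 2.
Scan x ∈ F_5. For each x, list the y ∈ F_5 with f(x, y) ≡ 0 and those with g(x, y) ≡ 0 (mod 5); the common zeros in that column are the intersection.
  x = 0: f ≡ 0 at y ∈ {1}; g ≡ 0 at y ∈ {2, 4}; common: ∅.
  x = 1: f ≡ 0 at y ∈ {3}; g ≡ 0 at y ∈ {0, 3}; common: {3}.
  x = 2: f ≡ 0 at y ∈ {0}; g ≡ 0 at y ∈ {1, 4}; common: ∅.
  x = 3: f ≡ 0 at y ∈ {2}; g ≡ 0 at y ∈ {0, 2}; common: {2}.
  x = 4: f ≡ 0 at y ∈ {4}; g ≡ 0 at y ∈ {1, 3}; common: ∅.
Collecting: common zeros = {(1, 3), (3, 2)}, so the count is 2.
Comparison with the Bézout bound: 2 ≤ 2 = deg(f)·deg(g), as expected for curves with no common component (the bound is attained).


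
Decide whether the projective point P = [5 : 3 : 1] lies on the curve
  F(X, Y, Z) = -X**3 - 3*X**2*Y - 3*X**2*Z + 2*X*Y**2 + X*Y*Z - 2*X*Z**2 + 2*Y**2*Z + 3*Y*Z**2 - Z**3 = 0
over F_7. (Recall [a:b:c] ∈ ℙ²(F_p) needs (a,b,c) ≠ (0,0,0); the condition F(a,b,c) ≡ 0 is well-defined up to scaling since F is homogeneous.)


F(5,3,1) ≡ 4 (mod 7); P is NOT on the curve.

Evaluate F(5, 3, 1) term-by-term (mod 7).
  -X**3 ↦ -1·125·1·1 = -125
  -3*X**2*Y ↦ -3·25·3·1 = -225
  -3*X**2*Z ↦ -3·25·1·1 = -75
  2*X*Y**2 ↦ 2·5·9·1 = 90
  X*Y*Z ↦ 1·5·3·1 = 15
  -2*X*Z**2 ↦ -2·5·1·1 = -10
  2*Y**2*Z ↦ 2·1·9·1 = 18
  3*Y*Z**2 ↦ 3·1·3·1 = 9
  -Z**3 ↦ -1·1·1·1 = -1
Sum: F(5, 3, 1) = (-125) + (-225) + (-75) + (90) + (15) + (-10) + (18) + (9) + (-1) = -304.
Reducing mod 7: -304 ≡ 4 (mod 7).
Since F(a, b, c) ≡ 4 ≠ 0 (mod 7), P does NOT lie on the curve.


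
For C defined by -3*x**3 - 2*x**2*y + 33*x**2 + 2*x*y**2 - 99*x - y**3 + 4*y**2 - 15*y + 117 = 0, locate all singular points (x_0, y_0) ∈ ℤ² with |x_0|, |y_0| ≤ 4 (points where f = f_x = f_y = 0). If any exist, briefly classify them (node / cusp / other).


Singular points: {(3, 3)}; classification: cusp.

Compute partial derivatives:
  f_x = -9*x**2 - 4*x*y + 66*x + 2*y**2 - 99.
  f_y = -2*x**2 + 4*x*y - 3*y**2 + 8*y - 15.
Scan x_0 ∈ {−4, ..., 4}. For each x_0, f_y(x_0, y) is a polynomial in y; find its integer roots y ∈ {−4, ..., 4}, then test f_x and f at those candidates.
  x = -4: f_y(-4, y) = -3*y**2 - 8*y - 47; no integer root y with |y| ≤ 4.
  x = -3: f_y(-3, y) = -3*y**2 - 4*y - 33; no integer root y with |y| ≤ 4.
  x = -2: f_y(-2, y) = -3*y**2 - 23; no integer root y with |y| ≤ 4.
  x = -1: f_y(-1, y) = -3*y**2 + 4*y - 17; no integer root y with |y| ≤ 4.
  x = 0: f_y(0, y) = -3*y**2 + 8*y - 15; no integer root y with |y| ≤ 4.
  x = 1: f_y(1, y) = -3*y**2 + 12*y - 17; no integer root y with |y| ≤ 4.
  x = 2: f_y(2, y) = -3*y**2 + 16*y - 23; no integer root y with |y| ≤ 4.
  x = 3: f_y(3, y) = -3*y**2 + 20*y - 33; vanishes at y ∈ {3}. (3, 3): f_x = 0, f = 0 — SINGULAR.
  x = 4: f_y(4, y) = -3*y**2 + 24*y - 47; no integer root y with |y| ≤ 4.
Only singular point on the grid: (3, 3).
Classify: substitute x = 3 + u, y = 3 + v and expand: f = -3*u**3 - 2*u**2*v + 2*u*v**2 - v**3 + v**2.
No constant or linear terms (consistent with a singular point). Quadratic part: v**2. Cubic part: -3*u**3 - 2*u**2*v + 2*u*v**2 - v**3.
The quadratic part v**2 is a perfect square, so there is a single (double) tangent line v = 0, i.e. y = 3. Restricting the cubic part to that line (v = 0) leaves -3*u**3 ≠ 0, so f is not divisible by v and the branch is v² ≈ 3*u**3 to lowest order — this is a cusp.
Classification: cusp.


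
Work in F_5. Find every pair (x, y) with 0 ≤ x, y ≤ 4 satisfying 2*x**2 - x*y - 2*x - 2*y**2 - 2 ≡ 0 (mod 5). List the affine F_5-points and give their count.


Affine F_5-points: {(0, 2), (0, 3), (1, 1), (2, 2), (3, 0), (3, 1)}; count = 6.

For each of the 25 pairs (x, y) ∈ F_5², evaluate f(x, y) mod 5. Record the zeros.
  x = 0: [0↦3, 1↦1, 2↦0, 3↦0, 4↦1]  zeros at y ∈ {2, 3}
  x = 1: [0↦3, 1↦0, 2↦3, 3↦2, 4↦2]  zeros at y ∈ {1}
  x = 2: [0↦2, 1↦3, 2↦0, 3↦3, 4↦2]  zeros at y ∈ {2}
  x = 3: [0↦0, 1↦0, 2↦1, 3↦3, 4↦1]  zeros at y ∈ {0, 1}
  x = 4: [0↦2, 1↦1, 2↦1, 3↦2, 4↦4]  zeros at y ∈ ∅
Collecting zeros: affine points = {(0, 2), (0, 3), (1, 1), (2, 2), (3, 0), (3, 1)}.
Total count |C(F_5)_aff| = 6.


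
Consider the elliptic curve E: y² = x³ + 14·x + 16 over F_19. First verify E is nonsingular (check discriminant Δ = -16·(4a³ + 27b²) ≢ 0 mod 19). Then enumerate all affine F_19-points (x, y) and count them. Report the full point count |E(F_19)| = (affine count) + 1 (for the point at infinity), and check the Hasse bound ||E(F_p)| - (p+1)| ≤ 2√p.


Affine points = {(0, 4), (0, 15), (3, 3), (3, 16), (7, 1), (7, 18), (9, 4), (9, 15), (10, 4), (10, 15), (11, 0), (13, 1), (13, 18), (14, 7), (14, 12), (16, 2), (16, 17), (18, 1), (18, 18)}; affine count = 19; |E(F_19)| = 20.

Discriminant check: Δ ∝ 4a³ + 27b² = 4·14³ + 27·16² = 4·2744 + 27·256 ≡ 9 (mod 19). Nonzero ⇒ E is nonsingular.
For each x ∈ F_19, compute rhs = x³ + 14·x + 16 mod 19, then count y ∈ F_19 with y² ≡ rhs.
  x = 0: rhs = 16, matching y values: 4, 15 (2 points).
  x = 1: rhs = 12, matching y values: none (0 points).
  x = 2: rhs = 14, matching y values: none (0 points).
  x = 3: rhs = 9, matching y values: 3, 16 (2 points).
  x = 4: rhs = 3, matching y values: none (0 points).
  x = 5: rhs = 2, matching y values: none (0 points).
  x = 6: rhs = 12, matching y values: none (0 points).
  x = 7: rhs = 1, matching y values: 1, 18 (2 points).
  x = 8: rhs = 13, matching y values: none (0 points).
  x = 9: rhs = 16, matching y values: 4, 15 (2 points).
  x = 10: rhs = 16, matching y values: 4, 15 (2 points).
  x = 11: rhs = 0, matching y values: 0 (1 points).
  x = 12: rhs = 12, matching y values: none (0 points).
  x = 13: rhs = 1, matching y values: 1, 18 (2 points).
  x = 14: rhs = 11, matching y values: 7, 12 (2 points).
  x = 15: rhs = 10, matching y values: none (0 points).
  x = 16: rhs = 4, matching y values: 2, 17 (2 points).
  x = 17: rhs = 18, matching y values: none (0 points).
  x = 18: rhs = 1, matching y values: 1, 18 (2 points).
Total affine count: 19.
Full point count |E(F_19)| = 19 + 1 = 20.
Hasse bound: |20 − (19+1)| = |0| = 0 ≤ 2√19 ≈ 8.7178 ✓.


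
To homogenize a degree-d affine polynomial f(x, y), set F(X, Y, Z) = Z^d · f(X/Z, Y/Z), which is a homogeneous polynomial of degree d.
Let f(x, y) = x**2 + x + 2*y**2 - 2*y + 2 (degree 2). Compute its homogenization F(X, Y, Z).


F(X, Y, Z) = X**2 + X*Z + 2*Y**2 - 2*Y*Z + 2*Z**2

deg(f) = 2.
Substitute x = X/Z, y = Y/Z into f, then multiply by Z^2.
  monomial 1·x^2·y^0 ↦ 1·X^2·Y^0·Z^0.
  monomial 1·x^1·y^0 ↦ 1·X^1·Y^0·Z^1.
  monomial 2·x^0·y^2 ↦ 2·X^0·Y^2·Z^0.
  monomial -2·x^0·y^1 ↦ -2·X^0·Y^1·Z^1.
  monomial 2·x^0·y^0 ↦ 2·X^0·Y^0·Z^2.
Collecting: F(X, Y, Z) = X**2 + X*Z + 2*Y**2 - 2*Y*Z + 2*Z**2.


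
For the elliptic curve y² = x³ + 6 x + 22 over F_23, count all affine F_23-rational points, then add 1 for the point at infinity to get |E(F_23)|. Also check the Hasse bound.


Affine points = {(1, 11), (1, 12), (4, 8), (4, 15), (5, 4), (5, 19), (7, 4), (7, 19), (9, 0), (10, 1), (10, 22), (11, 4), (11, 19), (17, 0), (19, 7), (19, 16), (20, 0), (21, 5), (21, 18)}; affine count = 19; |E(F_23)| = 20.

Discriminant check: Δ ∝ 4a³ + 27b² = 4·6³ + 27·22² = 4·216 + 27·484 ≡ 17 (mod 23). Nonzero ⇒ E is nonsingular.
For each x ∈ F_23, compute rhs = x³ + 6·x + 22 mod 23, then count y ∈ F_23 with y² ≡ rhs.
  x = 0: rhs = 22, matching y values: none (0 points).
  x = 1: rhs = 6, matching y values: 11, 12 (2 points).
  x = 2: rhs = 19, matching y values: none (0 points).
  x = 3: rhs = 21, matching y values: none (0 points).
  x = 4: rhs = 18, matching y values: 8, 15 (2 points).
  x = 5: rhs = 16, matching y values: 4, 19 (2 points).
  x = 6: rhs = 21, matching y values: none (0 points).
  x = 7: rhs = 16, matching y values: 4, 19 (2 points).
  x = 8: rhs = 7, matching y values: none (0 points).
  x = 9: rhs = 0, matching y values: 0 (1 points).
  x = 10: rhs = 1, matching y values: 1, 22 (2 points).
  x = 11: rhs = 16, matching y values: 4, 19 (2 points).
  x = 12: rhs = 5, matching y values: none (0 points).
  x = 13: rhs = 20, matching y values: none (0 points).
  x = 14: rhs = 21, matching y values: none (0 points).
  x = 15: rhs = 14, matching y values: none (0 points).
  x = 16: rhs = 5, matching y values: none (0 points).
  x = 17: rhs = 0, matching y values: 0 (1 points).
  x = 18: rhs = 5, matching y values: none (0 points).
  x = 19: rhs = 3, matching y values: 7, 16 (2 points).
  x = 20: rhs = 0, matching y values: 0 (1 points).
  x = 21: rhs = 2, matching y values: 5, 18 (2 points).
  x = 22: rhs = 15, matching y values: none (0 points).
Total affine count: 19.
Full point count |E(F_23)| = 19 + 1 = 20.
Hasse bound: |20 − (23+1)| = |-4| = 4 ≤ 2√23 ≈ 9.5917 ✓.


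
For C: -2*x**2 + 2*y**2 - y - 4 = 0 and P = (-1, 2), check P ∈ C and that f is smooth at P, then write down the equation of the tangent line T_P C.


Tangent line at P: 4*x + 7*y - 10 = 0.

Step 1: f(-1, 2) = 0, so P lies on C.
Step 2: partial derivatives
  f_x(x, y) = -4*x, f_y(x, y) = 4*y - 1.
  f_x(P) = 4, f_y(P) = 7 (gradient nonzero, so P is smooth).
Step 3: tangent line at P: 4·(x − -1) + 7·(y − 2) = 0.
Expanding: 4*x + 7*y - 10 = 0.


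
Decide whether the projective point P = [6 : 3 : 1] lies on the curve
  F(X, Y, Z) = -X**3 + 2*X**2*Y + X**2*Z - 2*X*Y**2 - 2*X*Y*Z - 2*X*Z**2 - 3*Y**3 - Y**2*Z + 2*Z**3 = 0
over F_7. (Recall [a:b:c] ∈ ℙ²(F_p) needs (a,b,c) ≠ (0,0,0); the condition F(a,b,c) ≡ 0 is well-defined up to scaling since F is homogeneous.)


F(6,3,1) ≡ 2 (mod 7); P is NOT on the curve.

Evaluate F(6, 3, 1) term-by-term (mod 7).
  -X**3 ↦ -1·216·1·1 = -216
  2*X**2*Y ↦ 2·36·3·1 = 216
  X**2*Z ↦ 1·36·1·1 = 36
  -2*X*Y**2 ↦ -2·6·9·1 = -108
  -2*X*Y*Z ↦ -2·6·3·1 = -36
  -2*X*Z**2 ↦ -2·6·1·1 = -12
  -3*Y**3 ↦ -3·1·27·1 = -81
  -Y**2*Z ↦ -1·1·9·1 = -9
  2*Z**3 ↦ 2·1·1·1 = 2
Sum: F(6, 3, 1) = (-216) + (216) + (36) + (-108) + (-36) + (-12) + (-81) + (-9) + (2) = -208.
Reducing mod 7: -208 ≡ 2 (mod 7).
Since F(a, b, c) ≡ 2 ≠ 0 (mod 7), P does NOT lie on the curve.


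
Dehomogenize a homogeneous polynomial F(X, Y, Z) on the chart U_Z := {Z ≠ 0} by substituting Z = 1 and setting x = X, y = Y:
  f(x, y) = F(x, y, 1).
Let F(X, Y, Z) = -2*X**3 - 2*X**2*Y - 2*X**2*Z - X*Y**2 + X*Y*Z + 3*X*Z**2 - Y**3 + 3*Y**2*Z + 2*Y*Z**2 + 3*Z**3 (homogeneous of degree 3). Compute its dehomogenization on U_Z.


f(x, y) = -2*x**3 - 2*x**2*y - 2*x**2 - x*y**2 + x*y + 3*x - y**3 + 3*y**2 + 2*y + 3

On U_Z we set Z = 1. Each monomial c·X^i·Y^j·Z^k in F becomes c·x^i·y^j·1^k = c·x^i·y^j.
Substituting Z = 1: F(X, Y, 1) = -2*x**3 - 2*x**2*y - 2*x**2 - x*y**2 + x*y + 3*x - y**3 + 3*y**2 + 2*y + 3.
Note: deg(f) ≤ deg(F) = 3; strict inequality happens when F is divisible by Z (lost terms).


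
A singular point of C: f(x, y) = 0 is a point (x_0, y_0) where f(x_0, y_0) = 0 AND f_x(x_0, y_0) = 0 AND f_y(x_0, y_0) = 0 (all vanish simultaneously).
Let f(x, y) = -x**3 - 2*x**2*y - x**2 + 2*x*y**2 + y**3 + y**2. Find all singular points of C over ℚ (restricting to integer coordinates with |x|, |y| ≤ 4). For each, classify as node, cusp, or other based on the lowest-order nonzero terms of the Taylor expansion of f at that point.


Singular points: {(0, 0)}; classification: node.

Compute partial derivatives:
  f_x = -3*x**2 - 4*x*y - 2*x + 2*y**2.
  f_y = -2*x**2 + 4*x*y + 3*y**2 + 2*y.
Scan x_0 ∈ {−4, ..., 4}. For each x_0, f_y(x_0, y) is a polynomial in y; find its integer roots y ∈ {−4, ..., 4}, then test f_x and f at those candidates.
  x = -4: f_y(-4, y) = 3*y**2 - 14*y - 32; no integer root y with |y| ≤ 4.
  x = -3: f_y(-3, y) = 3*y**2 - 10*y - 18; no integer root y with |y| ≤ 4.
  x = -2: f_y(-2, y) = 3*y**2 - 6*y - 8; no integer root y with |y| ≤ 4.
  x = -1: f_y(-1, y) = 3*y**2 - 2*y - 2; no integer root y with |y| ≤ 4.
  x = 0: f_y(0, y) = 3*y**2 + 2*y; vanishes at y ∈ {0}. (0, 0): f_x = 0, f = 0 — SINGULAR.
  x = 1: f_y(1, y) = 3*y**2 + 6*y - 2; no integer root y with |y| ≤ 4.
  x = 2: f_y(2, y) = 3*y**2 + 10*y - 8; vanishes at y ∈ {-4}. (2, -4): f_x = 48 ≠ 0.
  x = 3: f_y(3, y) = 3*y**2 + 14*y - 18; no integer root y with |y| ≤ 4.
  x = 4: f_y(4, y) = 3*y**2 + 18*y - 32; no integer root y with |y| ≤ 4.
Only singular point on the grid: (0, 0).
Classify: substitute x = 0 + u, y = 0 + v and expand: f = -u**3 - 2*u**2*v - u**2 + 2*u*v**2 + v**3 + v**2.
No constant or linear terms (consistent with a singular point). Quadratic part: -u**2 + v**2. Cubic part: -u**3 - 2*u**2*v + 2*u*v**2 + v**3.
The quadratic part v**2 - u**2 = (v − u)(v + u) splits into two distinct linear factors, so there are two distinct tangent lines y − 0 = ±(x − 0) — this is a node (ordinary double point).
Classification: node.


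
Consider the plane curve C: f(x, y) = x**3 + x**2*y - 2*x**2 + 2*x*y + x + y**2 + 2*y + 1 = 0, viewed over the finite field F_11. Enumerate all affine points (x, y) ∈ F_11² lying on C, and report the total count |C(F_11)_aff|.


Affine F_11-points: {(0, 10), (2, 6), (4, 9), (5, 9), (6, 7), (6, 9), (7, 0), (7, 1), (8, 2), (8, 4)}; count = 10.

For each of the 121 pairs (x, y) ∈ F_11², evaluate f(x, y) mod 11. Record the zeros.
  x = 0: [0↦1, 1↦4, 2↦9, 3↦5, 4↦3, 5↦3, 6↦5, 7↦9, 8↦4, 9↦1, 10↦0]  zeros at y ∈ {10}
  x = 1: [0↦1, 1↦7, 2↦4, 3↦3, 4↦4, 5↦7, 6↦1, 7↦8, 8↦6, 9↦6, 10↦8]  zeros at y ∈ ∅
  x = 2: [0↦3, 1↦3, 2↦5, 3↦9, 4↦4, 5↦1, 6↦0, 7↦1, 8↦4, 9↦9, 10↦5]  zeros at y ∈ {6}
  x = 3: [0↦2, 1↦9, 2↦7, 3↦7, 4↦9, 5↦2, 6↦8, 7↦5, 8↦4, 9↦5, 10↦8]  zeros at y ∈ ∅
  x = 4: [0↦4, 1↦9, 2↦5, 3↦3, 4↦3, 5↦5, 6↦9, 7↦4, 8↦1, 9↦0, 10↦1]  zeros at y ∈ {9}
  x = 5: [0↦4, 1↦9, 2↦5, 3↦3, 4↦3, 5↦5, 6↦9, 7↦4, 8↦1, 9↦0, 10↦1]  zeros at y ∈ {9}
  x = 6: [0↦8, 1↦4, 2↦2, 3↦2, 4↦4, 5↦8, 6↦3, 7↦0, 8↦10, 9↦0, 10↦3]  zeros at y ∈ {7, 9}
  x = 7: [0↦0, 1↦0, 2↦2, 3↦6, 4↦1, 5↦9, 6↦8, 7↦9, 8↦1, 9↦6, 10↦2]  zeros at y ∈ {0, 1}
  x = 8: [0↦8, 1↦3, 2↦0, 3↦10, 4↦0, 5↦3, 6↦8, 7↦4, 8↦2, 9↦2, 10↦4]  zeros at y ∈ {2, 4}
  x = 9: [0↦5, 1↦8, 2↦2, 3↦9, 4↦7, 5↦7, 6↦9, 7↦2, 8↦8, 9↦5, 10↦4]  zeros at y ∈ ∅
  x = 10: [0↦8, 1↦10, 2↦3, 3↦9, 4↦6, 5↦5, 6↦6, 7↦9, 8↦3, 9↦10, 10↦8]  zeros at y ∈ ∅
Collecting zeros: affine points = {(0, 10), (2, 6), (4, 9), (5, 9), (6, 7), (6, 9), (7, 0), (7, 1), (8, 2), (8, 4)}.
Total count |C(F_11)_aff| = 10.


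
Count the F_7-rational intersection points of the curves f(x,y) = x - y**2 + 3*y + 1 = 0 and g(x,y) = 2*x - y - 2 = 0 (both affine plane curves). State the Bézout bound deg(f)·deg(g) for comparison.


Common zeros: {(3, 4), (6, 3)}; count = 2; Bézout bound = 2.

deg(f) = 2, deg(g) = 1, so Bézout bound = 2.
Scan x ∈ F_7. For each x, list the y ∈ F_7 with f(x, y) ≡ 0 and those with g(x, y) ≡ 0 (mod 7); the common zeros in that column are the intersection.
  x = 0: f ≡ 0 at y ∈ ∅; g ≡ 0 at y ∈ {5}; common: ∅.
  x = 1: f ≡ 0 at y ∈ ∅; g ≡ 0 at y ∈ {0}; common: ∅.
  x = 2: f ≡ 0 at y ∈ {5}; g ≡ 0 at y ∈ {2}; common: ∅.
  x = 3: f ≡ 0 at y ∈ {4, 6}; g ≡ 0 at y ∈ {4}; common: {4}.
  x = 4: f ≡ 0 at y ∈ {1, 2}; g ≡ 0 at y ∈ {6}; common: ∅.
  x = 5: f ≡ 0 at y ∈ ∅; g ≡ 0 at y ∈ {1}; common: ∅.
  x = 6: f ≡ 0 at y ∈ {0, 3}; g ≡ 0 at y ∈ {3}; common: {3}.
Collecting: common zeros = {(3, 4), (6, 3)}, so the count is 2.
Comparison with the Bézout bound: 2 ≤ 2 = deg(f)·deg(g), as expected for curves with no common component (the bound is attained).


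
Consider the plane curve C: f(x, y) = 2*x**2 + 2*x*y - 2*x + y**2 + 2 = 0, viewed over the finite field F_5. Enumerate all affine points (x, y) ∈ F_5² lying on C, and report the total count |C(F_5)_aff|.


Affine F_5-points: {(1, 1), (1, 2), (3, 2), (4, 1)}; count = 4.

For each of the 25 pairs (x, y) ∈ F_5², evaluate f(x, y) mod 5. Record the zeros.
  x = 0: [0↦2, 1↦3, 2↦1, 3↦1, 4↦3]  zeros at y ∈ ∅
  x = 1: [0↦2, 1↦0, 2↦0, 3↦2, 4↦1]  zeros at y ∈ {1, 2}
  x = 2: [0↦1, 1↦1, 2↦3, 3↦2, 4↦3]  zeros at y ∈ ∅
  x = 3: [0↦4, 1↦1, 2↦0, 3↦1, 4↦4]  zeros at y ∈ {2}
  x = 4: [0↦1, 1↦0, 2↦1, 3↦4, 4↦4]  zeros at y ∈ {1}
Collecting zeros: affine points = {(1, 1), (1, 2), (3, 2), (4, 1)}.
Total count |C(F_5)_aff| = 4.


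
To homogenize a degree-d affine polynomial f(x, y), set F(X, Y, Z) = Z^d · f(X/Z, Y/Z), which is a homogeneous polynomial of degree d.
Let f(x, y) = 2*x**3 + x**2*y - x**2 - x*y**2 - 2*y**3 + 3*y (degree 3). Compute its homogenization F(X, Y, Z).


F(X, Y, Z) = 2*X**3 + X**2*Y - X**2*Z - X*Y**2 - 2*Y**3 + 3*Y*Z**2

deg(f) = 3.
Substitute x = X/Z, y = Y/Z into f, then multiply by Z^3.
  monomial 2·x^3·y^0 ↦ 2·X^3·Y^0·Z^0.
  monomial 1·x^2·y^1 ↦ 1·X^2·Y^1·Z^0.
  monomial -1·x^2·y^0 ↦ -1·X^2·Y^0·Z^1.
  monomial -1·x^1·y^2 ↦ -1·X^1·Y^2·Z^0.
  monomial -2·x^0·y^3 ↦ -2·X^0·Y^3·Z^0.
  monomial 3·x^0·y^1 ↦ 3·X^0·Y^1·Z^2.
Collecting: F(X, Y, Z) = 2*X**3 + X**2*Y - X**2*Z - X*Y**2 - 2*Y**3 + 3*Y*Z**2.


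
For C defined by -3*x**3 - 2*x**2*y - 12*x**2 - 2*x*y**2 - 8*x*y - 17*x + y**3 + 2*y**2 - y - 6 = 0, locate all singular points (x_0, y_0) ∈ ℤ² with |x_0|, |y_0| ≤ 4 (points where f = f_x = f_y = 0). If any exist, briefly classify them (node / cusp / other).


Singular points: {(-1, -1)}; classification: node.

Compute partial derivatives:
  f_x = -9*x**2 - 4*x*y - 24*x - 2*y**2 - 8*y - 17.
  f_y = -2*x**2 - 4*x*y - 8*x + 3*y**2 + 4*y - 1.
Scan x_0 ∈ {−4, ..., 4}. For each x_0, f_y(x_0, y) is a polynomial in y; find its integer roots y ∈ {−4, ..., 4}, then test f_x and f at those candidates.
  x = -4: f_y(-4, y) = 3*y**2 + 20*y - 1; no integer root y with |y| ≤ 4.
  x = -3: f_y(-3, y) = 3*y**2 + 16*y + 5; no integer root y with |y| ≤ 4.
  x = -2: f_y(-2, y) = 3*y**2 + 12*y + 7; no integer root y with |y| ≤ 4.
  x = -1: f_y(-1, y) = 3*y**2 + 8*y + 5; vanishes at y ∈ {-1}. (-1, -1): f_x = 0, f = 0 — SINGULAR.
  x = 0: f_y(0, y) = 3*y**2 + 4*y - 1; no integer root y with |y| ≤ 4.
  x = 1: f_y(1, y) = 3*y**2 - 11; no integer root y with |y| ≤ 4.
  x = 2: f_y(2, y) = 3*y**2 - 4*y - 25; no integer root y with |y| ≤ 4.
  x = 3: f_y(3, y) = 3*y**2 - 8*y - 43; no integer root y with |y| ≤ 4.
  x = 4: f_y(4, y) = 3*y**2 - 12*y - 65; no integer root y with |y| ≤ 4.
Only singular point on the grid: (-1, -1).
Classify: substitute x = -1 + u, y = -1 + v and expand: f = -3*u**3 - 2*u**2*v - u**2 - 2*u*v**2 + v**3 + v**2.
No constant or linear terms (consistent with a singular point). Quadratic part: -u**2 + v**2. Cubic part: -3*u**3 - 2*u**2*v - 2*u*v**2 + v**3.
The quadratic part v**2 - u**2 = (v − u)(v + u) splits into two distinct linear factors, so there are two distinct tangent lines y − -1 = ±(x − -1) — this is a node (ordinary double point).
Classification: node.


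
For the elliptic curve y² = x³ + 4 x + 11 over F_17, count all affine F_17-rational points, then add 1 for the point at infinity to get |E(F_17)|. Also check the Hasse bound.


Affine points = {(1, 4), (1, 13), (3, 4), (3, 13), (6, 8), (6, 9), (7, 5), (7, 12), (11, 3), (11, 14), (12, 6), (12, 11), (13, 4), (13, 13)}; affine count = 14; |E(F_17)| = 15.

Discriminant check: Δ ∝ 4a³ + 27b² = 4·4³ + 27·11² = 4·64 + 27·121 ≡ 4 (mod 17). Nonzero ⇒ E is nonsingular.
For each x ∈ F_17, compute rhs = x³ + 4·x + 11 mod 17, then count y ∈ F_17 with y² ≡ rhs.
  x = 0: rhs = 11, matching y values: none (0 points).
  x = 1: rhs = 16, matching y values: 4, 13 (2 points).
  x = 2: rhs = 10, matching y values: none (0 points).
  x = 3: rhs = 16, matching y values: 4, 13 (2 points).
  x = 4: rhs = 6, matching y values: none (0 points).
  x = 5: rhs = 3, matching y values: none (0 points).
  x = 6: rhs = 13, matching y values: 8, 9 (2 points).
  x = 7: rhs = 8, matching y values: 5, 12 (2 points).
  x = 8: rhs = 11, matching y values: none (0 points).
  x = 9: rhs = 11, matching y values: none (0 points).
  x = 10: rhs = 14, matching y values: none (0 points).
  x = 11: rhs = 9, matching y values: 3, 14 (2 points).
  x = 12: rhs = 2, matching y values: 6, 11 (2 points).
  x = 13: rhs = 16, matching y values: 4, 13 (2 points).
  x = 14: rhs = 6, matching y values: none (0 points).
  x = 15: rhs = 12, matching y values: none (0 points).
  x = 16: rhs = 6, matching y values: none (0 points).
Total affine count: 14.
Full point count |E(F_17)| = 14 + 1 = 15.
Hasse bound: |15 − (17+1)| = |-3| = 3 ≤ 2√17 ≈ 8.2462 ✓.


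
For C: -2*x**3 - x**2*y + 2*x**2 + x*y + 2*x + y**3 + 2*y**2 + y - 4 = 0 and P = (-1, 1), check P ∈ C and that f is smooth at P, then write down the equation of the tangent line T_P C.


Tangent line at P: -5*x + 6*y - 11 = 0.

Step 1: f(-1, 1) = 0, so P lies on C.
Step 2: partial derivatives
  f_x(x, y) = -6*x**2 - 2*x*y + 4*x + y + 2, f_y(x, y) = -x**2 + x + 3*y**2 + 4*y + 1.
  f_x(P) = -5, f_y(P) = 6 (gradient nonzero, so P is smooth).
Step 3: tangent line at P: -5·(x − -1) + 6·(y − 1) = 0.
Expanding: -5*x + 6*y - 11 = 0.


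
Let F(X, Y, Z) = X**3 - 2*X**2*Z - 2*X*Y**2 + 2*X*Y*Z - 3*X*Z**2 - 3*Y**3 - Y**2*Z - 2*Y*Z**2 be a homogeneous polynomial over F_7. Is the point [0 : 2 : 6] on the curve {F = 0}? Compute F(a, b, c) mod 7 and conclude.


F(0,2,6) ≡ 4 (mod 7); P is NOT on the curve.

Evaluate F(0, 2, 6) term-by-term (mod 7).
  X**3 ↦ 1·0·1·1 = 0
  -2*X**2*Z ↦ -2·0·1·6 = 0
  -2*X*Y**2 ↦ -2·0·4·1 = 0
  2*X*Y*Z ↦ 2·0·2·6 = 0
  -3*X*Z**2 ↦ -3·0·1·36 = 0
  -3*Y**3 ↦ -3·1·8·1 = -24
  -Y**2*Z ↦ -1·1·4·6 = -24
  -2*Y*Z**2 ↦ -2·1·2·36 = -144
Sum: F(0, 2, 6) = (0) + (0) + (0) + (0) + (0) + (-24) + (-24) + (-144) = -192.
Reducing mod 7: -192 ≡ 4 (mod 7).
Since F(a, b, c) ≡ 4 ≠ 0 (mod 7), P does NOT lie on the curve.


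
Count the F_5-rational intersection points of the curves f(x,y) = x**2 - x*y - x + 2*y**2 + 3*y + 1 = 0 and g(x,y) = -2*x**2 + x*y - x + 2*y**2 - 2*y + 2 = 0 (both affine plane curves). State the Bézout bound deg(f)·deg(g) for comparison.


Common zeros: {(1, 1)}; count = 1; Bézout bound = 4.

deg(f) = 2, deg(g) = 2, so Bézout bound = 4.
Scan x ∈ F_5. For each x, list the y ∈ F_5 with f(x, y) ≡ 0 and those with g(x, y) ≡ 0 (mod 5); the common zeros in that column are the intersection.
  x = 0: f ≡ 0 at y ∈ {2, 4}; g ≡ 0 at y ∈ ∅; common: ∅.
  x = 1: f ≡ 0 at y ∈ {1, 3}; g ≡ 0 at y ∈ {1, 2}; common: {1}.
  x = 2: f ≡ 0 at y ∈ ∅; g ≡ 0 at y ∈ {2, 3}; common: ∅.
  x = 3: f ≡ 0 at y ∈ {2, 3}; g ≡ 0 at y ∈ ∅; common: ∅.
  x = 4: f ≡ 0 at y ∈ ∅; g ≡ 0 at y ∈ {1, 3}; common: ∅.
Collecting: common zeros = {(1, 1)}, so the count is 1.
Comparison with the Bézout bound: 1 ≤ 4 = deg(f)·deg(g), as expected for curves with no common component (the affine F_5-count falls short of the bound because intersections may lie at infinity, over extension fields, or carry multiplicity).


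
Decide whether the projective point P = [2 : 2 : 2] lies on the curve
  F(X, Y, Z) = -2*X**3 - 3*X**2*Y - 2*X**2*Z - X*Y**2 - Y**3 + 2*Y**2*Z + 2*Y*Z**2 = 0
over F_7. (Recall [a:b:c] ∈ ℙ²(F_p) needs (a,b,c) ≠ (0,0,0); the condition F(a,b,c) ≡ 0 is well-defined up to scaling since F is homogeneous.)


F(2,2,2) ≡ 2 (mod 7); P is NOT on the curve.

Evaluate F(2, 2, 2) term-by-term (mod 7).
  -2*X**3 ↦ -2·8·1·1 = -16
  -3*X**2*Y ↦ -3·4·2·1 = -24
  -2*X**2*Z ↦ -2·4·1·2 = -16
  -X*Y**2 ↦ -1·2·4·1 = -8
  -Y**3 ↦ -1·1·8·1 = -8
  2*Y**2*Z ↦ 2·1·4·2 = 16
  2*Y*Z**2 ↦ 2·1·2·4 = 16
Sum: F(2, 2, 2) = (-16) + (-24) + (-16) + (-8) + (-8) + (16) + (16) = -40.
Reducing mod 7: -40 ≡ 2 (mod 7).
Since F(a, b, c) ≡ 2 ≠ 0 (mod 7), P does NOT lie on the curve.


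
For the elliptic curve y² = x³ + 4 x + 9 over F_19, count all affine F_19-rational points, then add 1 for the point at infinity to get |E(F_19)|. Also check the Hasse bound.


Affine points = {(0, 3), (0, 16), (2, 5), (2, 14), (7, 0), (10, 2), (10, 17), (11, 4), (11, 15), (13, 4), (13, 15), (14, 4), (14, 15), (15, 9), (15, 10), (18, 2), (18, 17)}; affine count = 17; |E(F_19)| = 18.

Discriminant check: Δ ∝ 4a³ + 27b² = 4·4³ + 27·9² = 4·64 + 27·81 ≡ 11 (mod 19). Nonzero ⇒ E is nonsingular.
For each x ∈ F_19, compute rhs = x³ + 4·x + 9 mod 19, then count y ∈ F_19 with y² ≡ rhs.
  x = 0: rhs = 9, matching y values: 3, 16 (2 points).
  x = 1: rhs = 14, matching y values: none (0 points).
  x = 2: rhs = 6, matching y values: 5, 14 (2 points).
  x = 3: rhs = 10, matching y values: none (0 points).
  x = 4: rhs = 13, matching y values: none (0 points).
  x = 5: rhs = 2, matching y values: none (0 points).
  x = 6: rhs = 2, matching y values: none (0 points).
  x = 7: rhs = 0, matching y values: 0 (1 points).
  x = 8: rhs = 2, matching y values: none (0 points).
  x = 9: rhs = 14, matching y values: none (0 points).
  x = 10: rhs = 4, matching y values: 2, 17 (2 points).
  x = 11: rhs = 16, matching y values: 4, 15 (2 points).
  x = 12: rhs = 18, matching y values: none (0 points).
  x = 13: rhs = 16, matching y values: 4, 15 (2 points).
  x = 14: rhs = 16, matching y values: 4, 15 (2 points).
  x = 15: rhs = 5, matching y values: 9, 10 (2 points).
  x = 16: rhs = 8, matching y values: none (0 points).
  x = 17: rhs = 12, matching y values: none (0 points).
  x = 18: rhs = 4, matching y values: 2, 17 (2 points).
Total affine count: 17.
Full point count |E(F_19)| = 17 + 1 = 18.
Hasse bound: |18 − (19+1)| = |-2| = 2 ≤ 2√19 ≈ 8.7178 ✓.
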